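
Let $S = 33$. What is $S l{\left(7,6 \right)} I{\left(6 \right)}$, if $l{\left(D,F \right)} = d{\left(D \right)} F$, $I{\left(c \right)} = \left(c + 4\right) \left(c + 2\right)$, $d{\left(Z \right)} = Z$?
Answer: $110880$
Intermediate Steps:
$I{\left(c \right)} = \left(2 + c\right) \left(4 + c\right)$ ($I{\left(c \right)} = \left(4 + c\right) \left(2 + c\right) = \left(2 + c\right) \left(4 + c\right)$)
$l{\left(D,F \right)} = D F$
$S l{\left(7,6 \right)} I{\left(6 \right)} = 33 \cdot 7 \cdot 6 \left(8 + 6^{2} + 6 \cdot 6\right) = 33 \cdot 42 \left(8 + 36 + 36\right) = 1386 \cdot 80 = 110880$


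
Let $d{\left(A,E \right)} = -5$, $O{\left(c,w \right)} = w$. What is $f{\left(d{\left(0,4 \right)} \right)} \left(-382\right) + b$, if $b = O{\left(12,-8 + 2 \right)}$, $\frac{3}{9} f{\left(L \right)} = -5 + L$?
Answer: $11454$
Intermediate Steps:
$f{\left(L \right)} = -15 + 3 L$ ($f{\left(L \right)} = 3 \left(-5 + L\right) = -15 + 3 L$)
$b = -6$ ($b = -8 + 2 = -6$)
$f{\left(d{\left(0,4 \right)} \right)} \left(-382\right) + b = \left(-15 + 3 \left(-5\right)\right) \left(-382\right) - 6 = \left(-15 - 15\right) \left(-382\right) - 6 = \left(-30\right) \left(-382\right) - 6 = 11460 - 6 = 11454$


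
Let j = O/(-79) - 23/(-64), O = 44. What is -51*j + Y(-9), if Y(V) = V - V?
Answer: 50949/5056 ≈ 10.077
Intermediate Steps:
j = -999/5056 (j = 44/(-79) - 23/(-64) = 44*(-1/79) - 23*(-1/64) = -44/79 + 23/64 = -999/5056 ≈ -0.19759)
Y(V) = 0
-51*j + Y(-9) = -51*(-999/5056) + 0 = 50949/5056 + 0 = 50949/5056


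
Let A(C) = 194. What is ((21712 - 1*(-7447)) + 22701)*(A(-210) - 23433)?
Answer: -1205174540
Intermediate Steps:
((21712 - 1*(-7447)) + 22701)*(A(-210) - 23433) = ((21712 - 1*(-7447)) + 22701)*(194 - 23433) = ((21712 + 7447) + 22701)*(-23239) = (29159 + 22701)*(-23239) = 51860*(-23239) = -1205174540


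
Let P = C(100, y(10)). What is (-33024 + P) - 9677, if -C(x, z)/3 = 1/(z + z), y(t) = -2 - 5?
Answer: -597811/14 ≈ -42701.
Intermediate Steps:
y(t) = -7
C(x, z) = -3/(2*z) (C(x, z) = -3/(z + z) = -3*1/(2*z) = -3/(2*z))
P = 3/14 (P = -3/2/(-7) = -3/2*(-⅐) = 3/14 ≈ 0.21429)
(-33024 + P) - 9677 = (-33024 + 3/14) - 9677 = -462333/14 - 9677 = -597811/14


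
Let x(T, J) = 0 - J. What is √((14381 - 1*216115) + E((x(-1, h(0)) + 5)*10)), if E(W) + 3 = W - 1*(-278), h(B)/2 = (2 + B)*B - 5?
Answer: I*√201309 ≈ 448.67*I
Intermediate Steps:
h(B) = -10 + 2*B*(2 + B) (h(B) = 2*((2 + B)*B - 5) = 2*(B*(2 + B) - 5) = 2*(-5 + B*(2 + B)) = -10 + 2*B*(2 + B))
x(T, J) = -J
E(W) = 275 + W (E(W) = -3 + (W - 1*(-278)) = -3 + (W + 278) = -3 + (278 + W) = 275 + W)
√((14381 - 1*216115) + E((x(-1, h(0)) + 5)*10)) = √((14381 - 1*216115) + (275 + (-(-10 + 2*0² + 4*0) + 5)*10)) = √((14381 - 216115) + (275 + (-(-10 + 2*0 + 0) + 5)*10)) = √(-201734 + (275 + (-(-10 + 0 + 0) + 5)*10)) = √(-201734 + (275 + (-1*(-10) + 5)*10)) = √(-201734 + (275 + (10 + 5)*10)) = √(-201734 + (275 + 15*10)) = √(-201734 + (275 + 150)) = √(-201734 + 425) = √(-201309) = I*√201309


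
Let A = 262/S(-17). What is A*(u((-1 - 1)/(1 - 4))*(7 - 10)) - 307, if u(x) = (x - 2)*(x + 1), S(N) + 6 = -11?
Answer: -20897/51 ≈ -409.75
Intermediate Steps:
S(N) = -17 (S(N) = -6 - 11 = -17)
u(x) = (1 + x)*(-2 + x) (u(x) = (-2 + x)*(1 + x) = (1 + x)*(-2 + x))
A = -262/17 (A = 262/(-17) = 262*(-1/17) = -262/17 ≈ -15.412)
A*(u((-1 - 1)/(1 - 4))*(7 - 10)) - 307 = -262*(-2 + ((-1 - 1)/(1 - 4))² - (-1 - 1)/(1 - 4))*(7 - 10)/17 - 307 = -262*(-2 + (-2/(-3))² - (-2)/(-3))*(-3)/17 - 307 = -262*(-2 + (-2*(-⅓))² - (-2)*(-1)/3)*(-3)/17 - 307 = -262*(-2 + (⅔)² - 1*⅔)*(-3)/17 - 307 = -262*(-2 + 4/9 - ⅔)*(-3)/17 - 307 = -(-5240)*(-3)/153 - 307 = -262/17*20/3 - 307 = -5240/51 - 307 = -20897/51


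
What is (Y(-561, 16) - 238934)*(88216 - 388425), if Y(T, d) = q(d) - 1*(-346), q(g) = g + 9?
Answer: 71618759667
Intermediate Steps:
q(g) = 9 + g
Y(T, d) = 355 + d (Y(T, d) = (9 + d) - 1*(-346) = (9 + d) + 346 = 355 + d)
(Y(-561, 16) - 238934)*(88216 - 388425) = ((355 + 16) - 238934)*(88216 - 388425) = (371 - 238934)*(-300209) = -238563*(-300209) = 71618759667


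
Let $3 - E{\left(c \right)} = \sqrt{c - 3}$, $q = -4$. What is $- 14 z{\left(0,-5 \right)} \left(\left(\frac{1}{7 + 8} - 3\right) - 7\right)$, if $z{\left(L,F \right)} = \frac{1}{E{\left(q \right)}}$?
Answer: $\frac{1043}{40} + \frac{1043 i \sqrt{7}}{120} \approx 26.075 + 22.996 i$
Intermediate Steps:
$E{\left(c \right)} = 3 - \sqrt{-3 + c}$ ($E{\left(c \right)} = 3 - \sqrt{c - 3} = 3 - \sqrt{-3 + c}$)
$z{\left(L,F \right)} = \frac{1}{3 - i \sqrt{7}}$ ($z{\left(L,F \right)} = \frac{1}{3 - \sqrt{-3 - 4}} = \frac{1}{3 - \sqrt{-7}} = \frac{1}{3 - i \sqrt{7}}$)
$- 14 z{\left(0,-5 \right)} \left(\left(\frac{1}{7 + 8} - 3\right) - 7\right) = - 14 \left(\frac{3}{16} + \frac{i \sqrt{7}}{16}\right) \left(\left(\frac{1}{7 + 8} - 3\right) - 7\right) = \left(- \frac{21}{8} - \frac{7 i \sqrt{7}}{8}\right) \left(\left(\frac{1}{15} - 3\right) - 7\right) = \left(- \frac{21}{8} - \frac{7 i \sqrt{7}}{8}\right) \left(- \frac{44}{15} - 7\right) = \left(- \frac{21}{8} - \frac{7 i \sqrt{7}}{8}\right) \left(- \frac{149}{15}\right) = \frac{1043}{40} + \frac{1043 i \sqrt{7}}{120}$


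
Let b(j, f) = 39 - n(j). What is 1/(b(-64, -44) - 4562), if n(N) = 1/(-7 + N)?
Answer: -71/321132 ≈ -0.00022109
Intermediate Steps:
b(j, f) = 39 - 1/(-7 + j)
1/(b(-64, -44) - 4562) = 1/((-274 + 39*(-64))/(-7 - 64) - 4562) = 1/((-274 - 2496)/(-71) - 4562) = 1/(-1/71*(-2770) - 4562) = 1/(2770/71 - 4562) = 1/(-321132/71) = -71/321132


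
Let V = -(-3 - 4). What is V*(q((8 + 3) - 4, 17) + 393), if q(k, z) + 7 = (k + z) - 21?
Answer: 2723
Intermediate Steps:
q(k, z) = -28 + k + z (q(k, z) = -7 + ((k + z) - 21) = -7 + (-21 + k + z) = -28 + k + z)
V = 7 (V = -1*(-7) = 7)
V*(q((8 + 3) - 4, 17) + 393) = 7*((-28 + ((8 + 3) - 4) + 17) + 393) = 7*((-28 + (11 - 4) + 17) + 393) = 7*((-28 + 7 + 17) + 393) = 7*(-4 + 393) = 7*389 = 2723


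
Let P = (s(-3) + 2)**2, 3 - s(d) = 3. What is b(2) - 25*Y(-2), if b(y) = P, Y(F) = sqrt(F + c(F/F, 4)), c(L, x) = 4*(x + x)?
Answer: 4 - 25*sqrt(30) ≈ -132.93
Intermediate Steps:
s(d) = 0 (s(d) = 3 - 1*3 = 3 - 3 = 0)
c(L, x) = 8*x (c(L, x) = 4*(2*x) = 8*x)
P = 4 (P = (0 + 2)**2 = 2**2 = 4)
Y(F) = sqrt(32 + F) (Y(F) = sqrt(F + 8*4) = sqrt(F + 32) = sqrt(32 + F))
b(y) = 4
b(2) - 25*Y(-2) = 4 - 25*sqrt(32 - 2) = 4 - 25*sqrt(30)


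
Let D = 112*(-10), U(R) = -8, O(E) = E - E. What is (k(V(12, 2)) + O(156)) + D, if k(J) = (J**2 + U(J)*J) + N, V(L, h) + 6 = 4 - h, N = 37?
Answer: -1035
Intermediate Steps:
O(E) = 0
V(L, h) = -2 - h (V(L, h) = -6 + (4 - h) = -2 - h)
k(J) = 37 + J**2 - 8*J (k(J) = (J**2 - 8*J) + 37 = 37 + J**2 - 8*J)
D = -1120
(k(V(12, 2)) + O(156)) + D = ((37 + (-2 - 1*2)**2 - 8*(-2 - 1*2)) + 0) - 1120 = ((37 + (-2 - 2)**2 - 8*(-2 - 2)) + 0) - 1120 = ((37 + (-4)**2 - 8*(-4)) + 0) - 1120 = ((37 + 16 + 32) + 0) - 1120 = (85 + 0) - 1120 = 85 - 1120 = -1035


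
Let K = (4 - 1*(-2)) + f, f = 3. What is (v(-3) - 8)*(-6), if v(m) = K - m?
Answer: -24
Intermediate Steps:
K = 9 (K = (4 - 1*(-2)) + 3 = (4 + 2) + 3 = 6 + 3 = 9)
v(m) = 9 - m
(v(-3) - 8)*(-6) = ((9 - 1*(-3)) - 8)*(-6) = ((9 + 3) - 8)*(-6) = (12 - 8)*(-6) = 4*(-6) = -24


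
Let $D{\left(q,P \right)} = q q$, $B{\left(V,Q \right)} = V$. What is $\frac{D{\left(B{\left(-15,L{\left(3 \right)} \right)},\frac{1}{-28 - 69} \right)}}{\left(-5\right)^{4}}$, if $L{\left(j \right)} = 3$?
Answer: $\frac{9}{25} \approx 0.36$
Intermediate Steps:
$D{\left(q,P \right)} = q^{2}$
$\frac{D{\left(B{\left(-15,L{\left(3 \right)} \right)},\frac{1}{-28 - 69} \right)}}{\left(-5\right)^{4}} = \frac{\left(-15\right)^{2}}{\left(-5\right)^{4}} = \frac{225}{625} = 225 \cdot \frac{1}{625} = \frac{9}{25}$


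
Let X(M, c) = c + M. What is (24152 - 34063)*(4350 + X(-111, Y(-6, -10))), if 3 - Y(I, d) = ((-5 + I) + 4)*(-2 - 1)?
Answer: -41834331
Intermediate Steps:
Y(I, d) = 3*I (Y(I, d) = 3 - ((-5 + I) + 4)*(-2 - 1) = 3 - (-1 + I)*(-3) = 3 - (3 - 3*I) = 3 + (-3 + 3*I) = 3*I)
X(M, c) = M + c
(24152 - 34063)*(4350 + X(-111, Y(-6, -10))) = (24152 - 34063)*(4350 + (-111 + 3*(-6))) = -9911*(4350 + (-111 - 18)) = -9911*(4350 - 129) = -9911*4221 = -41834331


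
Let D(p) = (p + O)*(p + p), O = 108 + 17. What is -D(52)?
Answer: -18408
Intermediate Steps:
O = 125
D(p) = 2*p*(125 + p) (D(p) = (p + 125)*(p + p) = (125 + p)*(2*p) = 2*p*(125 + p))
-D(52) = -2*52*(125 + 52) = -2*52*177 = -1*18408 = -18408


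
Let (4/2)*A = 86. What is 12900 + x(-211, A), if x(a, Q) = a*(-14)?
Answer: 15854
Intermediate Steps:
A = 43 (A = (1/2)*86 = 43)
x(a, Q) = -14*a
12900 + x(-211, A) = 12900 - 14*(-211) = 12900 + 2954 = 15854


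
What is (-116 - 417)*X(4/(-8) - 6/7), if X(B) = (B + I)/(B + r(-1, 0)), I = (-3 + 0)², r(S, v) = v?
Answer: 57031/19 ≈ 3001.6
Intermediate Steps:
I = 9 (I = (-3)² = 9)
X(B) = (9 + B)/B (X(B) = (B + 9)/(B + 0) = (9 + B)/B)
(-116 - 417)*X(4/(-8) - 6/7) = (-116 - 417)*((9 + (4/(-8) - 6/7))/(4/(-8) - 6/7)) = -533*(9 + (4*(-⅛) - 6*⅐))/(4*(-⅛) - 6*⅐) = -533*(9 + (-½ - 6/7))/(-½ - 6/7) = -533*(9 - 19/14)/(-19/14) = -(-7462)*107/(19*14) = -533*(-107/19) = 57031/19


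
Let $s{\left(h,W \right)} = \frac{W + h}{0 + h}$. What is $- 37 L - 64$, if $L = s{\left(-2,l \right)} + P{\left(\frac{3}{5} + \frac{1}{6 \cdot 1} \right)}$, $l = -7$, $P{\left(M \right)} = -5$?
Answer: $- \frac{91}{2} \approx -45.5$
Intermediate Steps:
$s{\left(h,W \right)} = \frac{W + h}{h}$
$L = - \frac{1}{2}$ ($L = \frac{-7 - 2}{-2} - 5 = \left(- \frac{1}{2}\right) \left(-9\right) - 5 = \frac{9}{2} - 5 = - \frac{1}{2} \approx -0.5$)
$- 37 L - 64 = \left(-37\right) \left(- \frac{1}{2}\right) - 64 = \frac{37}{2} - 64 = - \frac{91}{2}$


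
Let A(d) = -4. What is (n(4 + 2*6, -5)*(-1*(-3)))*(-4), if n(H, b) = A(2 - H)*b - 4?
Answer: -192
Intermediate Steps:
n(H, b) = -4 - 4*b (n(H, b) = -4*b - 4 = -4 - 4*b)
(n(4 + 2*6, -5)*(-1*(-3)))*(-4) = ((-4 - 4*(-5))*(-1*(-3)))*(-4) = ((-4 + 20)*3)*(-4) = (16*3)*(-4) = 48*(-4) = -192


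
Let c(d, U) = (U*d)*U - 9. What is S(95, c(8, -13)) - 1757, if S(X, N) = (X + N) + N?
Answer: 1024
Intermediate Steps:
c(d, U) = -9 + d*U² (c(d, U) = d*U² - 9 = -9 + d*U²)
S(X, N) = X + 2*N (S(X, N) = (N + X) + N = X + 2*N)
S(95, c(8, -13)) - 1757 = (95 + 2*(-9 + 8*(-13)²)) - 1757 = (95 + 2*(-9 + 8*169)) - 1757 = (95 + 2*(-9 + 1352)) - 1757 = (95 + 2*1343) - 1757 = (95 + 2686) - 1757 = 2781 - 1757 = 1024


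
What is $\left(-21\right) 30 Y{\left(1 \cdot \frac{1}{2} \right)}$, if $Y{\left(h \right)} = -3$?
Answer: $1890$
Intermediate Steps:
$\left(-21\right) 30 Y{\left(1 \cdot \frac{1}{2} \right)} = \left(-21\right) 30 \left(-3\right) = \left(-630\right) \left(-3\right) = 1890$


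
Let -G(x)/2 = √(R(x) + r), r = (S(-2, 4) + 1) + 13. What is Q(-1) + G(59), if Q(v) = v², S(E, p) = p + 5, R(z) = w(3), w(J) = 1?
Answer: 1 - 4*√6 ≈ -8.7980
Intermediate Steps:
R(z) = 1
S(E, p) = 5 + p
r = 23 (r = ((5 + 4) + 1) + 13 = (9 + 1) + 13 = 10 + 13 = 23)
G(x) = -4*√6 (G(x) = -2*√(1 + 23) = -4*√6)
Q(-1) + G(59) = (-1)² - 4*√6 = 1 - 4*√6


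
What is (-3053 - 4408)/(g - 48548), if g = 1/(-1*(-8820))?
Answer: 65806020/428193359 ≈ 0.15368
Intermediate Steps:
g = 1/8820 ≈ 0.00011338
(-3053 - 4408)/(g - 48548) = (-3053 - 4408)/(1/8820 - 48548) = -7461/(-428193359/8820) = -7461*(-8820/428193359) = 65806020/428193359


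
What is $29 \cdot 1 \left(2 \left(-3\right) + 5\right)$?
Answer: $-29$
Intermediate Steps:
$29 \cdot 1 \left(2 \left(-3\right) + 5\right) = 29 \left(-6 + 5\right) = 29 \left(-1\right) = -29$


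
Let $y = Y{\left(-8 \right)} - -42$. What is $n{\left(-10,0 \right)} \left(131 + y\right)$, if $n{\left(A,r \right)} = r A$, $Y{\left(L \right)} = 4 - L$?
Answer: $0$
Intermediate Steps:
$y = 54$ ($y = \left(4 - -8\right) - -42 = \left(4 + 8\right) + 42 = 12 + 42 = 54$)
$n{\left(A,r \right)} = A r$
$n{\left(-10,0 \right)} \left(131 + y\right) = \left(-10\right) 0 \left(131 + 54\right) = 0 \cdot 185 = 0$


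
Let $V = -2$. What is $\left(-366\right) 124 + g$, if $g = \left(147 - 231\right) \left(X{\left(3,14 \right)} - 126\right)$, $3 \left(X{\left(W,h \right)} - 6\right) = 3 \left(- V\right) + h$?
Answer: $-35864$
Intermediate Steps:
$X{\left(W,h \right)} = 8 + \frac{h}{3}$ ($X{\left(W,h \right)} = 6 + \frac{3 \left(\left(-1\right) \left(-2\right)\right) + h}{3} = 6 + \frac{3 \cdot 2 + h}{3} = 6 + \frac{6 + h}{3} = 6 + \left(2 + \frac{h}{3}\right) = 8 + \frac{h}{3}$)
$g = 9520$ ($g = \left(147 - 231\right) \left(\left(8 + \frac{1}{3} \cdot 14\right) - 126\right) = - 84 \left(\left(8 + \frac{14}{3}\right) - 126\right) = - 84 \left(\frac{38}{3} - 126\right) = \left(-84\right) \left(- \frac{340}{3}\right) = 9520$)
$\left(-366\right) 124 + g = \left(-366\right) 124 + 9520 = -45384 + 9520 = -35864$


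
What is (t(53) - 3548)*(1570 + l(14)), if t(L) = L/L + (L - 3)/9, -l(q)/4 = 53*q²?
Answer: 1274346286/9 ≈ 1.4159e+8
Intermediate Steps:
l(q) = -212*q²
t(L) = ⅔ + L/9 (t(L) = 1 + (-3 + L)*(⅑) = 1 + (-⅓ + L/9) = ⅔ + L/9)
(t(53) - 3548)*(1570 + l(14)) = ((⅔ + (⅑)*53) - 3548)*(1570 - 212*14²) = ((⅔ + 53/9) - 3548)*(1570 - 212*196) = (59/9 - 3548)*(1570 - 41552) = -31873/9*(-39982) = 1274346286/9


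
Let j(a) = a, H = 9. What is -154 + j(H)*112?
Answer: 854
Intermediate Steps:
-154 + j(H)*112 = -154 + 9*112 = -154 + 1008 = 854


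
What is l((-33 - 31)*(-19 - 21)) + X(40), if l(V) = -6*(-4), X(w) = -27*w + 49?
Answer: -1007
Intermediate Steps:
X(w) = 49 - 27*w
l(V) = 24
l((-33 - 31)*(-19 - 21)) + X(40) = 24 + (49 - 27*40) = 24 + (49 - 1080) = 24 - 1031 = -1007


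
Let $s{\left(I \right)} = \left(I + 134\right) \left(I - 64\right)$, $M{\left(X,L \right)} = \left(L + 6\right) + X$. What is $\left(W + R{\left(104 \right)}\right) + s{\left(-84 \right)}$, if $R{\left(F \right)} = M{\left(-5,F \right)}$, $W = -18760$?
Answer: $-26055$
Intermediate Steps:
$M{\left(X,L \right)} = 6 + L + X$ ($M{\left(X,L \right)} = \left(6 + L\right) + X = 6 + L + X$)
$s{\left(I \right)} = \left(-64 + I\right) \left(134 + I\right)$ ($s{\left(I \right)} = \left(134 + I\right) \left(-64 + I\right) = \left(-64 + I\right) \left(134 + I\right)$)
$R{\left(F \right)} = 1 + F$ ($R{\left(F \right)} = 6 + F - 5 = 1 + F$)
$\left(W + R{\left(104 \right)}\right) + s{\left(-84 \right)} = \left(-18760 + \left(1 + 104\right)\right) + \left(-8576 + \left(-84\right)^{2} + 70 \left(-84\right)\right) = \left(-18760 + 105\right) - 7400 = -18655 - 7400 = -26055$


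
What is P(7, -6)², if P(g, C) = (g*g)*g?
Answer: 117649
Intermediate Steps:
P(g, C) = g³ (P(g, C) = g²*g = g³)
P(7, -6)² = (7³)² = 343² = 117649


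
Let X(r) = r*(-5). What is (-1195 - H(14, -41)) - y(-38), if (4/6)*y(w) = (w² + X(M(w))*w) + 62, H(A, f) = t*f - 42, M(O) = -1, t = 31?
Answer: -1856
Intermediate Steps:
X(r) = -5*r
H(A, f) = -42 + 31*f (H(A, f) = 31*f - 42 = -42 + 31*f)
y(w) = 93 + 3*w²/2 + 15*w/2 (y(w) = 3*((w² + (-5*(-1))*w) + 62)/2 = 3*((w² + 5*w) + 62)/2 = 3*(62 + w² + 5*w)/2 = 93 + 3*w²/2 + 15*w/2)
(-1195 - H(14, -41)) - y(-38) = (-1195 - (-42 + 31*(-41))) - (93 + (3/2)*(-38)² + (15/2)*(-38)) = (-1195 - (-42 - 1271)) - (93 + (3/2)*1444 - 285) = (-1195 - 1*(-1313)) - (93 + 2166 - 285) = (-1195 + 1313) - 1*1974 = 118 - 1974 = -1856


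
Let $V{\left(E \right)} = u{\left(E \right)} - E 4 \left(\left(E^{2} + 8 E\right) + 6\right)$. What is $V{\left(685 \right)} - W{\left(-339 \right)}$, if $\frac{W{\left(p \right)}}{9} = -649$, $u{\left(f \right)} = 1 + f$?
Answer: $-1300701613$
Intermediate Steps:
$W{\left(p \right)} = -5841$ ($W{\left(p \right)} = 9 \left(-649\right) = -5841$)
$V{\left(E \right)} = 1 + E - 4 E \left(6 + E^{2} + 8 E\right)$ ($V{\left(E \right)} = \left(1 + E\right) - E 4 \left(\left(E^{2} + 8 E\right) + 6\right) = \left(1 + E\right) - 4 E \left(6 + E^{2} + 8 E\right) = 1 + E - 4 E \left(6 + E^{2} + 8 E\right)$)
$V{\left(685 \right)} - W{\left(-339 \right)} = \left(1 - 32 \cdot 685^{2} - 15755 - 4 \cdot 685^{3}\right) - -5841 = \left(1 - 15015200 - 15755 - 1285676500\right) + 5841 = -1300707454 + 5841 = -1300701613$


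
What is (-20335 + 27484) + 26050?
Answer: 33199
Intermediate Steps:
(-20335 + 27484) + 26050 = 7149 + 26050 = 33199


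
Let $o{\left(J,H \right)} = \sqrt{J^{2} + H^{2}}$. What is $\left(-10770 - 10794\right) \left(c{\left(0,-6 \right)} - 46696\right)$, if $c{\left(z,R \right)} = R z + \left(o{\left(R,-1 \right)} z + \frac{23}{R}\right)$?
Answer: $1007035206$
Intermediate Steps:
$o{\left(J,H \right)} = \sqrt{H^{2} + J^{2}}$
$c{\left(z,R \right)} = \frac{23}{R} + R z + z \sqrt{1 + R^{2}}$ ($c{\left(z,R \right)} = R z + \left(\sqrt{\left(-1\right)^{2} + R^{2}} z + \frac{23}{R}\right) = R z + \left(\sqrt{1 + R^{2}} z + \frac{23}{R}\right) = R z + \left(z \sqrt{1 + R^{2}} + \frac{23}{R}\right) = R z + \left(\frac{23}{R} + z \sqrt{1 + R^{2}}\right) = \frac{23}{R} + R z + z \sqrt{1 + R^{2}}$)
$\left(-10770 - 10794\right) \left(c{\left(0,-6 \right)} - 46696\right) = \left(-10770 - 10794\right) \left(\frac{23 - 0 \left(-6 + \sqrt{1 + \left(-6\right)^{2}}\right)}{-6} - 46696\right) = - 21564 \left(- \frac{23 - 0 \left(-6 + \sqrt{1 + 36}\right)}{6} - 46696\right) = - 21564 \left(- \frac{23 - 0 \left(-6 + \sqrt{37}\right)}{6} - 46696\right) = - 21564 \left(- \frac{23 + 0}{6} - 46696\right) = - 21564 \left(\left(- \frac{1}{6}\right) 23 - 46696\right) = - 21564 \left(- \frac{23}{6} - 46696\right) = \left(-21564\right) \left(- \frac{280199}{6}\right) = 1007035206$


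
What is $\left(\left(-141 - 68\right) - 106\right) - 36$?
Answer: $-351$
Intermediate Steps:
$\left(\left(-141 - 68\right) - 106\right) - 36 = \left(-209 - 106\right) - 36 = -315 - 36 = -351$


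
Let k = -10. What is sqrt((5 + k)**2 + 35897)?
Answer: sqrt(35922) ≈ 189.53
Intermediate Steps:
sqrt((5 + k)**2 + 35897) = sqrt((5 - 10)**2 + 35897) = sqrt((-5)**2 + 35897) = sqrt(25 + 35897) = sqrt(35922)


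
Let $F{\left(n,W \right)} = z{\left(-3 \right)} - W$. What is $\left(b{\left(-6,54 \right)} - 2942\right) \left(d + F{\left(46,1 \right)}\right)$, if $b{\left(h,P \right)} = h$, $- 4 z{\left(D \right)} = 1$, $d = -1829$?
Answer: $5395577$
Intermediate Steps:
$z{\left(D \right)} = - \frac{1}{4}$ ($z{\left(D \right)} = \left(- \frac{1}{4}\right) 1 = - \frac{1}{4}$)
$F{\left(n,W \right)} = - \frac{1}{4} - W$
$\left(b{\left(-6,54 \right)} - 2942\right) \left(d + F{\left(46,1 \right)}\right) = \left(-6 - 2942\right) \left(-1829 - \frac{5}{4}\right) = - 2948 \left(-1829 - \frac{5}{4}\right) = \left(-2948\right) \left(- \frac{7321}{4}\right) = 5395577$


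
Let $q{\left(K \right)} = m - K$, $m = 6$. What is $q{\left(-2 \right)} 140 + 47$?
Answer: $1167$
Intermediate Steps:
$q{\left(K \right)} = 6 - K$
$q{\left(-2 \right)} 140 + 47 = \left(6 - -2\right) 140 + 47 = \left(6 + 2\right) 140 + 47 = 8 \cdot 140 + 47 = 1120 + 47 = 1167$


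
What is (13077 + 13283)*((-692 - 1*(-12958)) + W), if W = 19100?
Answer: 826807760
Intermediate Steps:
(13077 + 13283)*((-692 - 1*(-12958)) + W) = (13077 + 13283)*((-692 - 1*(-12958)) + 19100) = 26360*((-692 + 12958) + 19100) = 26360*(12266 + 19100) = 26360*31366 = 826807760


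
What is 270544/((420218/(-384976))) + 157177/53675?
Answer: -2795171689307307/11277600575 ≈ -2.4785e+5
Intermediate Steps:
270544/((420218/(-384976))) + 157177/53675 = 270544/((420218*(-1/384976))) + 157177*(1/53675) = 270544/(-210109/192488) + 157177/53675 = 270544*(-192488/210109) + 157177/53675 = -52076473472/210109 + 157177/53675 = -2795171689307307/11277600575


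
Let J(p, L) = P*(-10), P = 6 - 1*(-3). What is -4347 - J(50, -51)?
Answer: -4257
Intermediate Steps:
P = 9 (P = 6 + 3 = 9)
J(p, L) = -90 (J(p, L) = 9*(-10) = -90)
-4347 - J(50, -51) = -4347 - 1*(-90) = -4347 + 90 = -4257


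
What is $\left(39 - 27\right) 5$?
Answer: $60$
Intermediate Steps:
$\left(39 - 27\right) 5 = 12 \cdot 5 = 60$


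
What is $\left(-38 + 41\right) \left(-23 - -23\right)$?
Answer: $0$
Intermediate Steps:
$\left(-38 + 41\right) \left(-23 - -23\right) = 3 \left(-23 + 23\right) = 3 \cdot 0 = 0$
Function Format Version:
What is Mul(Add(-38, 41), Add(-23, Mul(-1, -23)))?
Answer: 0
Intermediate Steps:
Mul(Add(-38, 41), Add(-23, Mul(-1, -23))) = Mul(3, Add(-23, 23)) = Mul(3, 0) = 0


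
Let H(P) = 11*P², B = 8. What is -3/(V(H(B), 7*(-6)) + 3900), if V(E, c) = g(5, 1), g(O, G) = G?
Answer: -3/3901 ≈ -0.00076903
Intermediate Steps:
V(E, c) = 1
-3/(V(H(B), 7*(-6)) + 3900) = -3/(1 + 3900) = -3/3901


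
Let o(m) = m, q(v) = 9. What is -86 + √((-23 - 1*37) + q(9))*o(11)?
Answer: -86 + 11*I*√51 ≈ -86.0 + 78.556*I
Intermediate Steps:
-86 + √((-23 - 1*37) + q(9))*o(11) = -86 + √((-23 - 1*37) + 9)*11 = -86 + √((-23 - 37) + 9)*11 = -86 + √(-60 + 9)*11 = -86 + √(-51)*11 = -86 + (I*√51)*11 = -86 + 11*I*√51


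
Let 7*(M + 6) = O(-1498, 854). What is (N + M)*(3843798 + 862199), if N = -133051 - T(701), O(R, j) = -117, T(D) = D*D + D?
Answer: -20594525251310/7 ≈ -2.9421e+12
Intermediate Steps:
T(D) = D + D² (T(D) = D² + D = D + D²)
N = -625153 (N = -133051 - 701*(1 + 701) = -133051 - 701*702 = -133051 - 1*492102 = -133051 - 492102 = -625153)
M = -159/7 (M = -6 + (⅐)*(-117) = -6 - 117/7 = -159/7 ≈ -22.714)
(N + M)*(3843798 + 862199) = (-625153 - 159/7)*(3843798 + 862199) = -4376230/7*4705997 = -20594525251310/7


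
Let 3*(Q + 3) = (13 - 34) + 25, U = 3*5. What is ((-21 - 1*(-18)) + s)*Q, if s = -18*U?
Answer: 455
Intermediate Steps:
U = 15
s = -270 (s = -18*15 = -270)
Q = -5/3 (Q = -3 + ((13 - 34) + 25)/3 = -3 + (-21 + 25)/3 = -3 + (⅓)*4 = -3 + 4/3 = -5/3 ≈ -1.6667)
((-21 - 1*(-18)) + s)*Q = ((-21 - 1*(-18)) - 270)*(-5/3) = ((-21 + 18) - 270)*(-5/3) = (-3 - 270)*(-5/3) = -273*(-5/3) = 455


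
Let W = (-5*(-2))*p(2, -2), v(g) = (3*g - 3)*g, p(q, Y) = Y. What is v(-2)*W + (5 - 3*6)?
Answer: -373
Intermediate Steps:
v(g) = g*(-3 + 3*g) (v(g) = (-3 + 3*g)*g = g*(-3 + 3*g))
W = -20 (W = -5*(-2)*(-2) = 10*(-2) = -20)
v(-2)*W + (5 - 3*6) = (3*(-2)*(-1 - 2))*(-20) + (5 - 3*6) = (3*(-2)*(-3))*(-20) + (5 - 18) = 18*(-20) - 13 = -360 - 13 = -373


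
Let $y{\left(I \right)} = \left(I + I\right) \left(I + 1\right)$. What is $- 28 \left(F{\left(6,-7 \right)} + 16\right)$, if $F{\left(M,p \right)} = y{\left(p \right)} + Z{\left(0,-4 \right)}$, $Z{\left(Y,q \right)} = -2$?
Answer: $-2744$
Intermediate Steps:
$y{\left(I \right)} = 2 I \left(1 + I\right)$
$F{\left(M,p \right)} = -2 + 2 p \left(1 + p\right)$ ($F{\left(M,p \right)} = 2 p \left(1 + p\right) - 2 = -2 + 2 p \left(1 + p\right)$)
$- 28 \left(F{\left(6,-7 \right)} + 16\right) = - 28 \left(\left(-2 + 2 \left(-7\right) \left(1 - 7\right)\right) + 16\right) = - 28 \left(\left(-2 + 2 \left(-7\right) \left(-6\right)\right) + 16\right) = - 28 \left(\left(-2 + 84\right) + 16\right) = - 28 \left(82 + 16\right) = \left(-28\right) 98 = -2744$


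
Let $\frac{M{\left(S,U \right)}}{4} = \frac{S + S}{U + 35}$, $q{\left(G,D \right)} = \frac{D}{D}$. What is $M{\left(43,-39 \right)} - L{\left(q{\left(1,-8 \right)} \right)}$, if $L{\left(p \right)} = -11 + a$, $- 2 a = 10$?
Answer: $-70$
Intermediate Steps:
$q{\left(G,D \right)} = 1$
$a = -5$ ($a = \left(- \frac{1}{2}\right) 10 = -5$)
$L{\left(p \right)} = -16$ ($L{\left(p \right)} = -11 - 5 = -16$)
$M{\left(S,U \right)} = \frac{8 S}{35 + U}$ ($M{\left(S,U \right)} = 4 \frac{S + S}{U + 35} = 4 \frac{2 S}{35 + U} = \frac{8 S}{35 + U}$)
$M{\left(43,-39 \right)} - L{\left(q{\left(1,-8 \right)} \right)} = 8 \cdot 43 \frac{1}{35 - 39} - -16 = 8 \cdot 43 \frac{1}{-4} + 16 = 8 \cdot 43 \left(- \frac{1}{4}\right) + 16 = -86 + 16 = -70$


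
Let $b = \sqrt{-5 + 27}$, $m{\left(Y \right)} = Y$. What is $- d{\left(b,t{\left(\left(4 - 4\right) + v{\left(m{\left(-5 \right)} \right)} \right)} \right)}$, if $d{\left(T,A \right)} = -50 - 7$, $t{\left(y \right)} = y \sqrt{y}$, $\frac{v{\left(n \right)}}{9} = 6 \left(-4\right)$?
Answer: $57$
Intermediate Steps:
$v{\left(n \right)} = -216$ ($v{\left(n \right)} = 9 \cdot 6 \left(-4\right) = 9 \left(-24\right) = -216$)
$b = \sqrt{22} \approx 4.6904$
$t{\left(y \right)} = y^{\frac{3}{2}}$
$d{\left(T,A \right)} = -57$
$- d{\left(b,t{\left(\left(4 - 4\right) + v{\left(m{\left(-5 \right)} \right)} \right)} \right)} = \left(-1\right) \left(-57\right) = 57$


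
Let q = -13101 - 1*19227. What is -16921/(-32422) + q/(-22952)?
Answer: 179563651/93018718 ≈ 1.9304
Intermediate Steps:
q = -32328 (q = -13101 - 19227 = -32328)
-16921/(-32422) + q/(-22952) = -16921/(-32422) - 32328/(-22952) = -16921*(-1/32422) - 32328*(-1/22952) = 16921/32422 + 4041/2869 = 179563651/93018718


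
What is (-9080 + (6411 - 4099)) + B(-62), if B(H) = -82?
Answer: -6850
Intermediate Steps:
(-9080 + (6411 - 4099)) + B(-62) = (-9080 + (6411 - 4099)) - 82 = (-9080 + 2312) - 82 = -6768 - 82 = -6850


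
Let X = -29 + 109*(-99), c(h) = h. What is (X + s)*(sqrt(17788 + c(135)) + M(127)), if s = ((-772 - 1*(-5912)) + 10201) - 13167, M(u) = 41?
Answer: -354486 - 8646*sqrt(17923) ≈ -1.5120e+6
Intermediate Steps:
X = -10820 (X = -29 - 10791 = -10820)
s = 2174 (s = ((-772 + 5912) + 10201) - 13167 = (5140 + 10201) - 13167 = 15341 - 13167 = 2174)
(X + s)*(sqrt(17788 + c(135)) + M(127)) = (-10820 + 2174)*(sqrt(17788 + 135) + 41) = -8646*(sqrt(17923) + 41) = -8646*(41 + sqrt(17923)) = -354486 - 8646*sqrt(17923)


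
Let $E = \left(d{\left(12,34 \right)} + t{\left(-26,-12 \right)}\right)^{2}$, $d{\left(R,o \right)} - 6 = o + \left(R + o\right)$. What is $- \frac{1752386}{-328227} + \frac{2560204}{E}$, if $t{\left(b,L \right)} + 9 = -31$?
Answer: $\frac{211009031771}{173632083} \approx 1215.3$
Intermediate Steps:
$d{\left(R,o \right)} = 6 + R + 2 o$ ($d{\left(R,o \right)} = 6 + \left(o + \left(R + o\right)\right) = 6 + \left(R + 2 o\right) = 6 + R + 2 o$)
$t{\left(b,L \right)} = -40$ ($t{\left(b,L \right)} = -9 - 31 = -40$)
$E = 2116$ ($E = \left(\left(6 + 12 + 2 \cdot 34\right) - 40\right)^{2} = \left(\left(6 + 12 + 68\right) - 40\right)^{2} = \left(86 - 40\right)^{2} = 46^{2} = 2116$)
$- \frac{1752386}{-328227} + \frac{2560204}{E} = - \frac{1752386}{-328227} + \frac{2560204}{2116} = \left(-1752386\right) \left(- \frac{1}{328227}\right) + 2560204 \cdot \frac{1}{2116} = \frac{1752386}{328227} + \frac{640051}{529} = \frac{211009031771}{173632083}$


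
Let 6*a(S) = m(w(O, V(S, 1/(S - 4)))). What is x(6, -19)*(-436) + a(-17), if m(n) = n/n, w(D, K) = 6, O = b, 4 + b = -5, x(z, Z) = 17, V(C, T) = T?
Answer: -44471/6 ≈ -7411.8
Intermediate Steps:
b = -9 (b = -4 - 5 = -9)
O = -9
m(n) = 1
a(S) = 1/6 (a(S) = (1/6)*1 = 1/6)
x(6, -19)*(-436) + a(-17) = 17*(-436) + 1/6 = -7412 + 1/6 = -44471/6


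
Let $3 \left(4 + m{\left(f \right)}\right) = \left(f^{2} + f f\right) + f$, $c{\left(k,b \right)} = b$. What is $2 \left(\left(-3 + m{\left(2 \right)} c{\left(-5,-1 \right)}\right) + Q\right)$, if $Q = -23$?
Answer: $- \frac{152}{3} \approx -50.667$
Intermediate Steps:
$m{\left(f \right)} = -4 + \frac{f}{3} + \frac{2 f^{2}}{3}$ ($m{\left(f \right)} = -4 + \frac{\left(f^{2} + f f\right) + f}{3} = -4 + \frac{\left(f^{2} + f^{2}\right) + f}{3} = -4 + \frac{2 f^{2} + f}{3} = -4 + \frac{f + 2 f^{2}}{3} = -4 + \left(\frac{f}{3} + \frac{2 f^{2}}{3}\right) = -4 + \frac{f}{3} + \frac{2 f^{2}}{3}$)
$2 \left(\left(-3 + m{\left(2 \right)} c{\left(-5,-1 \right)}\right) + Q\right) = 2 \left(\left(-3 + \left(-4 + \frac{1}{3} \cdot 2 + \frac{2 \cdot 2^{2}}{3}\right) \left(-1\right)\right) - 23\right) = 2 \left(\left(-3 + \left(-4 + \frac{2}{3} + \frac{2}{3} \cdot 4\right) \left(-1\right)\right) - 23\right) = 2 \left(\left(-3 + \left(-4 + \frac{2}{3} + \frac{8}{3}\right) \left(-1\right)\right) - 23\right) = 2 \left(\left(-3 - - \frac{2}{3}\right) - 23\right) = 2 \left(\left(-3 + \frac{2}{3}\right) - 23\right) = 2 \left(- \frac{7}{3} - 23\right) = 2 \left(- \frac{76}{3}\right) = - \frac{152}{3}$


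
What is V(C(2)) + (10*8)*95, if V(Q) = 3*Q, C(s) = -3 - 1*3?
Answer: 7582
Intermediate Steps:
C(s) = -6 (C(s) = -3 - 3 = -6)
V(C(2)) + (10*8)*95 = 3*(-6) + (10*8)*95 = -18 + 80*95 = -18 + 7600 = 7582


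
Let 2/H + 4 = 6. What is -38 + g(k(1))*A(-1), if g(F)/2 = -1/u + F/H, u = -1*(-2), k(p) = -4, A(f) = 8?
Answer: -110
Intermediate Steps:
H = 1 (H = 2/(-4 + 6) = 2/2 = 2*(1/2) = 1)
u = 2
g(F) = -1 + 2*F (g(F) = 2*(-1/2 + F/1) = 2*(-1*1/2 + F*1) = 2*(-1/2 + F) = -1 + 2*F)
-38 + g(k(1))*A(-1) = -38 + (-1 + 2*(-4))*8 = -38 + (-1 - 8)*8 = -38 - 9*8 = -38 - 72 = -110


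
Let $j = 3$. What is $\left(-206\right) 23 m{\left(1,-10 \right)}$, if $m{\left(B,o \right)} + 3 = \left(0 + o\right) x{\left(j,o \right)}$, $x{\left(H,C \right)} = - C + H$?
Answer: $630154$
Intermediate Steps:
$x{\left(H,C \right)} = H - C$
$m{\left(B,o \right)} = -3 + o \left(3 - o\right)$ ($m{\left(B,o \right)} = -3 + \left(0 + o\right) \left(3 - o\right) = -3 + o \left(3 - o\right)$)
$\left(-206\right) 23 m{\left(1,-10 \right)} = \left(-206\right) 23 \left(-3 - - 10 \left(-3 - 10\right)\right) = - 4738 \left(-3 - \left(-10\right) \left(-13\right)\right) = - 4738 \left(-3 - 130\right) = \left(-4738\right) \left(-133\right) = 630154$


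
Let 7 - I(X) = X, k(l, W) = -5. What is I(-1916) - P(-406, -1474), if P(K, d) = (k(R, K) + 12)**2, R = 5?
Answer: 1874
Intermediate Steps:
I(X) = 7 - X
P(K, d) = 49 (P(K, d) = (-5 + 12)**2 = 7**2 = 49)
I(-1916) - P(-406, -1474) = (7 - 1*(-1916)) - 1*49 = (7 + 1916) - 49 = 1923 - 49 = 1874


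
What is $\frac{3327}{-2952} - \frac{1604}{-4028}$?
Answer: $- \frac{722179}{990888} \approx -0.72882$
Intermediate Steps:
$\frac{3327}{-2952} - \frac{1604}{-4028} = 3327 \left(- \frac{1}{2952}\right) - - \frac{401}{1007} = - \frac{1109}{984} + \frac{401}{1007} = - \frac{722179}{990888}$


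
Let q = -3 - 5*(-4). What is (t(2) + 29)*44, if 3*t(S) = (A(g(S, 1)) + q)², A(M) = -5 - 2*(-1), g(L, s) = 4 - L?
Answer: 12452/3 ≈ 4150.7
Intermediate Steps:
A(M) = -3 (A(M) = -5 + 2 = -3)
q = 17 (q = -3 + 20 = 17)
t(S) = 196/3 (t(S) = (-3 + 17)²/3 = (⅓)*14² = (⅓)*196 = 196/3)
(t(2) + 29)*44 = (196/3 + 29)*44 = (283/3)*44 = 12452/3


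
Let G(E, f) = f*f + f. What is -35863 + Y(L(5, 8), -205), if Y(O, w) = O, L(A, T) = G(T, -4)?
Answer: -35851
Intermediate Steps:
G(E, f) = f + f² (G(E, f) = f² + f = f + f²)
L(A, T) = 12 (L(A, T) = -4*(1 - 4) = -4*(-3) = 12)
-35863 + Y(L(5, 8), -205) = -35863 + 12 = -35851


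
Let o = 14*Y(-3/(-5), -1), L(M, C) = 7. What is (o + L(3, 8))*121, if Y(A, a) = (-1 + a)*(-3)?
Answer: 11011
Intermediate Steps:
Y(A, a) = 3 - 3*a
o = 84 (o = 14*(3 - 3*(-1)) = 14*(3 + 3) = 14*6 = 84)
(o + L(3, 8))*121 = (84 + 7)*121 = 91*121 = 11011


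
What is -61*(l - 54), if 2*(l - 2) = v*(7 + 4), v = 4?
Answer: 1830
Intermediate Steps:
l = 24 (l = 2 + (4*(7 + 4))/2 = 2 + (4*11)/2 = 2 + (1/2)*44 = 2 + 22 = 24)
-61*(l - 54) = -61*(24 - 54) = -61*(-30) = 1830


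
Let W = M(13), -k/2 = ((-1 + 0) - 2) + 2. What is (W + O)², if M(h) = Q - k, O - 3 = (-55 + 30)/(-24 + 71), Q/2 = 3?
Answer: 92416/2209 ≈ 41.836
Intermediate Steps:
k = 2 (k = -2*(((-1 + 0) - 2) + 2) = -2*((-1 - 2) + 2) = -2*(-3 + 2) = -2*(-1) = 2)
Q = 6 (Q = 2*3 = 6)
O = 116/47 (O = 3 + (-55 + 30)/(-24 + 71) = 3 - 25/47 = 116/47 ≈ 2.4681)
M(h) = 4 (M(h) = 6 - 1*2 = 6 - 2 = 4)
W = 4
(W + O)² = (4 + 116/47)² = (304/47)² = 92416/2209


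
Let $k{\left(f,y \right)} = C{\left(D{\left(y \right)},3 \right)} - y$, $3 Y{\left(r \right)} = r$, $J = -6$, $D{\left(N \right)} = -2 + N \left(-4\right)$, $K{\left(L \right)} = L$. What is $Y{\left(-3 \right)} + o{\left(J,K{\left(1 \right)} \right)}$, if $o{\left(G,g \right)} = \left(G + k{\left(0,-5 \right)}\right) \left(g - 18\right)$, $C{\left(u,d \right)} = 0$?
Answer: $16$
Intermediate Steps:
$D{\left(N \right)} = -2 - 4 N$
$Y{\left(r \right)} = \frac{r}{3}$
$k{\left(f,y \right)} = - y$ ($k{\left(f,y \right)} = 0 - y = - y$)
$o{\left(G,g \right)} = \left(-18 + g\right) \left(5 + G\right)$ ($o{\left(G,g \right)} = \left(G - -5\right) \left(g - 18\right) = \left(G + 5\right) \left(-18 + g\right) = \left(5 + G\right) \left(-18 + g\right) = \left(-18 + g\right) \left(5 + G\right)$)
$Y{\left(-3 \right)} + o{\left(J,K{\left(1 \right)} \right)} = \frac{1}{3} \left(-3\right) - -17 = -1 + \left(-90 + 108 + 5 - 6\right) = -1 + 17 = 16$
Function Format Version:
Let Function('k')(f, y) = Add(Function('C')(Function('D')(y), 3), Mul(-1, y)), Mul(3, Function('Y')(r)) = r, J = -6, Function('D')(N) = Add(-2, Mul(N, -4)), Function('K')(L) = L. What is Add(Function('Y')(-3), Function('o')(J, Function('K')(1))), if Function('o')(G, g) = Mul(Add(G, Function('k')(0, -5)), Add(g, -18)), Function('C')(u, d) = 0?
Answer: 16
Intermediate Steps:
Function('D')(N) = Add(-2, Mul(-4, N))
Function('Y')(r) = Mul(Rational(1, 3), r)
Function('k')(f, y) = Mul(-1, y) (Function('k')(f, y) = Add(0, Mul(-1, y)) = Mul(-1, y))
Function('o')(G, g) = Mul(Add(-18, g), Add(5, G)) (Function('o')(G, g) = Mul(Add(G, Mul(-1, -5)), Add(g, -18)) = Mul(Add(G, 5), Add(-18, g)) = Mul(Add(5, G), Add(-18, g)) = Mul(Add(-18, g), Add(5, G)))
Add(Function('Y')(-3), Function('o')(J, Function('K')(1))) = Add(Mul(Rational(1, 3), -3), Add(-90, Mul(-18, -6), Mul(5, 1), Mul(-6, 1))) = Add(-1, Add(-90, 108, 5, -6)) = Add(-1, 17) = 16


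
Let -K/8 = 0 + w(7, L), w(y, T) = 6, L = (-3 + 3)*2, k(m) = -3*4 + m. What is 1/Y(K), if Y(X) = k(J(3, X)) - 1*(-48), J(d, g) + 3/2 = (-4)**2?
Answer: 2/101 ≈ 0.019802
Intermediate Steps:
J(d, g) = 29/2 (J(d, g) = -3/2 + (-4)**2 = -3/2 + 16 = 29/2)
k(m) = -12 + m
L = 0 (L = 0*2 = 0)
K = -48 (K = -8*(0 + 6) = -8*6 = -48)
Y(X) = 101/2 (Y(X) = (-12 + 29/2) - 1*(-48) = 5/2 + 48 = 101/2)
1/Y(K) = 1/(101/2) = 2/101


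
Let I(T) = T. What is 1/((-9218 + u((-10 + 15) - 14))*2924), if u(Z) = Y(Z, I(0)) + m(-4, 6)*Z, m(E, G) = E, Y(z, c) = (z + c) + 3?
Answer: -1/26865712 ≈ -3.7222e-8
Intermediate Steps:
Y(z, c) = 3 + c + z (Y(z, c) = (c + z) + 3 = 3 + c + z)
u(Z) = 3 - 3*Z (u(Z) = (3 + 0 + Z) - 4*Z = (3 + Z) - 4*Z = 3 - 3*Z)
1/((-9218 + u((-10 + 15) - 14))*2924) = 1/(-9218 + (3 - 3*((-10 + 15) - 14))*2924) = (1/2924)/(-9218 + (3 - 3*(5 - 14))) = (1/2924)/(-9218 + (3 - 3*(-9))) = (1/2924)/(-9218 + (3 + 27)) = (1/2924)/(-9218 + 30) = (1/2924)/(-9188) = -1/9188*1/2924 = -1/26865712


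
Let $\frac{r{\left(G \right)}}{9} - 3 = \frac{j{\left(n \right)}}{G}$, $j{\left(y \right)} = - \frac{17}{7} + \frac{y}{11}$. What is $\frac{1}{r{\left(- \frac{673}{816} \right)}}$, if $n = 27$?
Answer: $\frac{51821}{1384479} \approx 0.03743$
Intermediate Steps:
$j{\left(y \right)} = - \frac{17}{7} + \frac{y}{11}$ ($j{\left(y \right)} = \left(-17\right) \frac{1}{7} + y \frac{1}{11} = - \frac{17}{7} + \frac{y}{11}$)
$r{\left(G \right)} = 27 + \frac{18}{77 G}$ ($r{\left(G \right)} = 27 + 9 \frac{- \frac{17}{7} + \frac{1}{11} \cdot 27}{G} = 27 + 9 \frac{- \frac{17}{7} + \frac{27}{11}}{G} = 27 + 9 \frac{2}{77 G} = 27 + \frac{18}{77 G}$)
$\frac{1}{r{\left(- \frac{673}{816} \right)}} = \frac{1}{27 + \frac{18}{77 \left(- \frac{673}{816}\right)}} = \frac{1}{27 + \frac{18}{77} \left(- \frac{816}{673}\right)} = \frac{1}{27 - \frac{14688}{51821}} = \frac{1}{\frac{1384479}{51821}} = \frac{51821}{1384479}$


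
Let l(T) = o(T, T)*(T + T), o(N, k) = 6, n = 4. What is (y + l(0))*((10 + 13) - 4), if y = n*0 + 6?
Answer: 114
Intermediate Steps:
y = 6 (y = 4*0 + 6 = 0 + 6 = 6)
l(T) = 12*T (l(T) = 6*(T + T) = 6*(2*T) = 12*T)
(y + l(0))*((10 + 13) - 4) = (6 + 12*0)*((10 + 13) - 4) = (6 + 0)*(23 - 4) = 6*19 = 114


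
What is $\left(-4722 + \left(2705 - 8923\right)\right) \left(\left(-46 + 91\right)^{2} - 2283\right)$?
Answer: $2822520$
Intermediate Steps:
$\left(-4722 + \left(2705 - 8923\right)\right) \left(\left(-46 + 91\right)^{2} - 2283\right) = \left(-4722 - 6218\right) \left(45^{2} - 2283\right) = - 10940 \left(2025 - 2283\right) = \left(-10940\right) \left(-258\right) = 2822520$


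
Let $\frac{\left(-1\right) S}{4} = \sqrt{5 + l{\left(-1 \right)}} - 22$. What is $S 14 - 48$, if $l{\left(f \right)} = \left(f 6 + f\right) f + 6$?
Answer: $1184 - 168 \sqrt{2} \approx 946.41$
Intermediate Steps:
$l{\left(f \right)} = 6 + 7 f^{2}$ ($l{\left(f \right)} = \left(6 f + f\right) f + 6 = 7 f f + 6 = 7 f^{2} + 6 = 6 + 7 f^{2}$)
$S = 88 - 12 \sqrt{2}$ ($S = - 4 \left(\sqrt{5 + \left(6 + 7 \left(-1\right)^{2}\right)} - 22\right) = - 4 \left(\sqrt{5 + \left(6 + 7 \cdot 1\right)} - 22\right) = - 4 \left(\sqrt{5 + \left(6 + 7\right)} - 22\right) = - 4 \left(\sqrt{5 + 13} - 22\right) = - 4 \left(\sqrt{18} - 22\right) = - 4 \left(3 \sqrt{2} - 22\right) = - 4 \left(-22 + 3 \sqrt{2}\right) = 88 - 12 \sqrt{2} \approx 71.029$)
$S 14 - 48 = \left(88 - 12 \sqrt{2}\right) 14 - 48 = \left(1232 - 168 \sqrt{2}\right) - 48 = 1184 - 168 \sqrt{2}$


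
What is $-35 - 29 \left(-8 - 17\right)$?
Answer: $690$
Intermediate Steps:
$-35 - 29 \left(-8 - 17\right) = -35 - -725 = -35 + 725 = 690$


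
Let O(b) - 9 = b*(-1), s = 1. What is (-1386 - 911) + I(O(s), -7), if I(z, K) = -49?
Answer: -2346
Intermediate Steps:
O(b) = 9 - b (O(b) = 9 + b*(-1) = 9 - b)
(-1386 - 911) + I(O(s), -7) = (-1386 - 911) - 49 = -2297 - 49 = -2346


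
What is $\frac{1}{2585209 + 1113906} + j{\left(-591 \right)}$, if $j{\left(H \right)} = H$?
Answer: $- \frac{2186176964}{3699115} \approx -591.0$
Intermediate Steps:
$\frac{1}{2585209 + 1113906} + j{\left(-591 \right)} = \frac{1}{2585209 + 1113906} - 591 = \frac{1}{3699115} - 591 = - \frac{2186176964}{3699115}$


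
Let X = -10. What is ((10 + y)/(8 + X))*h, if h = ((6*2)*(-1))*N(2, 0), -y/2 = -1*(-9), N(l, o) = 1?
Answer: -48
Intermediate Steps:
y = -18 (y = -(-2)*(-9) = -2*9 = -18)
h = -12 (h = ((6*2)*(-1))*1 = (12*(-1))*1 = -12*1 = -12)
((10 + y)/(8 + X))*h = ((10 - 18)/(8 - 10))*(-12) = -8/(-2)*(-12) = -8*(-1/2)*(-12) = 4*(-12) = -48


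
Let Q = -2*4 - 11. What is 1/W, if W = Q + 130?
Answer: 1/111 ≈ 0.0090090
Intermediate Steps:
Q = -19 (Q = -8 - 11 = -19)
W = 111 (W = -19 + 130 = 111)
1/W = 1/111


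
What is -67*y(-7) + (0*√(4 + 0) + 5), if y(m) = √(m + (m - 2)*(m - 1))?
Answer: 5 - 67*√65 ≈ -535.17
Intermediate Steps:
y(m) = √(m + (-1 + m)*(-2 + m)) (y(m) = √(m + (-2 + m)*(-1 + m)) = √(m + (-1 + m)*(-2 + m)))
-67*y(-7) + (0*√(4 + 0) + 5) = -67*√(2 + (-7)² - 2*(-7)) + (0*√(4 + 0) + 5) = -67*√(2 + 49 + 14) + (0*√4 + 5) = -67*√65 + (0*2 + 5) = -67*√65 + (0 + 5) = -67*√65 + 5 = 5 - 67*√65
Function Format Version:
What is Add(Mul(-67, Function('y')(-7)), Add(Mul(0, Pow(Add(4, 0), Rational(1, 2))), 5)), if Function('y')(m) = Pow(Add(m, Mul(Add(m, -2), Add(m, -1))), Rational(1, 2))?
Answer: Add(5, Mul(-67, Pow(65, Rational(1, 2)))) ≈ -535.17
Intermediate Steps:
Function('y')(m) = Pow(Add(m, Mul(Add(-1, m), Add(-2, m))), Rational(1, 2)) (Function('y')(m) = Pow(Add(m, Mul(Add(-2, m), Add(-1, m))), Rational(1, 2)) = Pow(Add(m, Mul(Add(-1, m), Add(-2, m))), Rational(1, 2)))
Add(Mul(-67, Function('y')(-7)), Add(Mul(0, Pow(Add(4, 0), Rational(1, 2))), 5)) = Add(Mul(-67, Pow(Add(2, Pow(-7, 2), Mul(-2, -7)), Rational(1, 2))), Add(Mul(0, Pow(Add(4, 0), Rational(1, 2))), 5)) = Add(Mul(-67, Pow(Add(2, 49, 14), Rational(1, 2))), Add(Mul(0, Pow(4, Rational(1, 2))), 5)) = Add(Mul(-67, Pow(65, Rational(1, 2))), Add(Mul(0, 2), 5)) = Add(Mul(-67, Pow(65, Rational(1, 2))), Add(0, 5)) = Add(Mul(-67, Pow(65, Rational(1, 2))), 5) = Add(5, Mul(-67, Pow(65, Rational(1, 2))))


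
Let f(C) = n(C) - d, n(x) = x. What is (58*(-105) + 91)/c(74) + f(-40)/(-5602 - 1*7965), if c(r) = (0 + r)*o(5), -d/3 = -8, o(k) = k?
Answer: -81364753/5019790 ≈ -16.209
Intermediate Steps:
d = 24 (d = -3*(-8) = 24)
c(r) = 5*r (c(r) = (0 + r)*5 = r*5 = 5*r)
f(C) = -24 + C (f(C) = C - 1*24 = C - 24 = -24 + C)
(58*(-105) + 91)/c(74) + f(-40)/(-5602 - 1*7965) = (58*(-105) + 91)/((5*74)) + (-24 - 40)/(-5602 - 1*7965) = (-6090 + 91)/370 - 64/(-5602 - 7965) = -5999*1/370 - 64/(-13567) = -5999/370 - 64*(-1/13567) = -5999/370 + 64/13567 = -81364753/5019790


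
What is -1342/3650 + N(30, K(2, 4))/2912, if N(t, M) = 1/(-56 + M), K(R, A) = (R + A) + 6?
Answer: -85975713/233833600 ≈ -0.36768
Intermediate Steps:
K(R, A) = 6 + A + R (K(R, A) = (A + R) + 6 = 6 + A + R)
-1342/3650 + N(30, K(2, 4))/2912 = -1342/3650 + 1/((-56 + (6 + 4 + 2))*2912) = -1342*1/3650 + (1/2912)/(-56 + 12) = -671/1825 + (1/2912)/(-44) = -671/1825 - 1/44*1/2912 = -671/1825 - 1/128128 = -85975713/233833600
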